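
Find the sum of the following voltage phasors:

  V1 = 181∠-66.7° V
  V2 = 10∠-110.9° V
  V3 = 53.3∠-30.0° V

Step 1 — Convert each phasor to rectangular form:
  V1 = 181·(cos(-66.7°) + j·sin(-66.7°)) = 71.59 - j166.2 V
  V2 = 10·(cos(-110.9°) + j·sin(-110.9°)) = -3.567 - j9.342 V
  V3 = 53.3·(cos(-30.0°) + j·sin(-30.0°)) = 46.16 - j26.65 V
Step 2 — Sum components: V_total = 114.2 - j202.2 V.
Step 3 — Convert to polar: |V_total| = 232.2 V, ∠V_total = -60.5°.

V_total = 232.2∠-60.5° V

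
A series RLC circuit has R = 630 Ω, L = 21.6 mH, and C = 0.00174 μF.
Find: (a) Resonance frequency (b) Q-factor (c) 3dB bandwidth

Step 1 — Resonance: ω₀ = 1/√(LC) = 1/√(0.0216·1.74e-09) = 1.631e+05 rad/s.
Step 2 — f₀ = ω₀/(2π) = 2.596e+04 Hz.
Step 3 — Series Q: Q = ω₀L/R = 1.631e+05·0.0216/630 = 5.593.
Step 4 — Bandwidth: Δω = ω₀/Q = 2.917e+04 rad/s; BW = Δω/(2π) = 4642 Hz.

(a) f₀ = 2.596e+04 Hz  (b) Q = 5.593  (c) BW = 4642 Hz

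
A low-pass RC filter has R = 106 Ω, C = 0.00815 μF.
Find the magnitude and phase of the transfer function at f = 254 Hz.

Step 1 — Angular frequency: ω = 2π·254 = 1596 rad/s.
Step 2 — Transfer function: H(jω) = 1/(1 + jωRC).
Step 3 — Denominator: 1 + jωRC = 1 + j·1596·106·8.15e-09 = 1 + j0.001379.
Step 4 — H = 1 - j0.001379.
Step 5 — Magnitude: |H| = 1 (-0.0 dB); phase: φ = -0.1°.

|H| = 1 (-0.0 dB), φ = -0.1°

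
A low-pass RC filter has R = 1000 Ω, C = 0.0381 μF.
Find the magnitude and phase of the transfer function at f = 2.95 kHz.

Step 1 — Angular frequency: ω = 2π·2950 = 1.854e+04 rad/s.
Step 2 — Transfer function: H(jω) = 1/(1 + jωRC).
Step 3 — Denominator: 1 + jωRC = 1 + j·1.854e+04·1000·3.81e-08 = 1 + j0.7062.
Step 4 — H = 0.6672 - j0.4712.
Step 5 — Magnitude: |H| = 0.8168 (-1.8 dB); phase: φ = -35.2°.

|H| = 0.8168 (-1.8 dB), φ = -35.2°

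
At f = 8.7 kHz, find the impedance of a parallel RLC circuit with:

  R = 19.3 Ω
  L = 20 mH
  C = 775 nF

Step 1 — Angular frequency: ω = 2π·f = 2π·8700 = 5.466e+04 rad/s.
Step 2 — Component impedances:
  R: Z = R = 19.3 Ω
  L: Z = jωL = j·5.466e+04·0.02 = 0 + j1093 Ω
  C: Z = 1/(jωC) = -j/(ω·C) = 0 - j23.6 Ω
Step 3 — Parallel combination: 1/Z_total = 1/R + 1/L + 1/C; Z_total = 11.77 - j9.415 Ω = 15.07∠-38.7° Ω.

Z = 11.77 - j9.415 Ω = 15.07∠-38.7° Ω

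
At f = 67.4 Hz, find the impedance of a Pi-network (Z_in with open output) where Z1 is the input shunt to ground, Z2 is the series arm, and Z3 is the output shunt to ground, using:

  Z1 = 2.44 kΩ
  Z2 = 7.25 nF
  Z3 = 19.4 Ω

Step 1 — Angular frequency: ω = 2π·f = 2π·67.4 = 423.5 rad/s.
Step 2 — Component impedances:
  Z1: Z = R = 2440 Ω
  Z2: Z = 1/(jωC) = -j/(ω·C) = 0 - j3.257e+05 Ω
  Z3: Z = R = 19.4 Ω
Step 3 — With open output, the series arm Z2 and the output shunt Z3 appear in series to ground: Z2 + Z3 = 19.4 - j3.257e+05 Ω.
Step 4 — Parallel with input shunt Z1: Z_in = Z1 || (Z2 + Z3) = 2440 - j18.28 Ω = 2440∠-0.4° Ω.

Z = 2440 - j18.28 Ω = 2440∠-0.4° Ω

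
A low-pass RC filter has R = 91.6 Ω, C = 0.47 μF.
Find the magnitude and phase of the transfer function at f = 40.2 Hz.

Step 1 — Angular frequency: ω = 2π·40.2 = 252.6 rad/s.
Step 2 — Transfer function: H(jω) = 1/(1 + jωRC).
Step 3 — Denominator: 1 + jωRC = 1 + j·252.6·91.6·4.7e-07 = 1 + j0.01087.
Step 4 — H = 0.9999 - j0.01087.
Step 5 — Magnitude: |H| = 0.9999 (-0.0 dB); phase: φ = -0.6°.

|H| = 0.9999 (-0.0 dB), φ = -0.6°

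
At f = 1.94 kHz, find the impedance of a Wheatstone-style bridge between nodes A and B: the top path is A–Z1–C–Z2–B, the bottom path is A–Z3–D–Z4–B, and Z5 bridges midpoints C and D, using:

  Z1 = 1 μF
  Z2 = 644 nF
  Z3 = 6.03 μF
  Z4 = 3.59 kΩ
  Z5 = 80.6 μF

Step 1 — Angular frequency: ω = 2π·f = 2π·1940 = 1.219e+04 rad/s.
Step 2 — Component impedances:
  Z1: Z = 1/(jωC) = -j/(ω·C) = 0 - j82.04 Ω
  Z2: Z = 1/(jωC) = -j/(ω·C) = 0 - j127.4 Ω
  Z3: Z = 1/(jωC) = -j/(ω·C) = 0 - j13.61 Ω
  Z4: Z = R = 3590 Ω
  Z5: Z = 1/(jωC) = -j/(ω·C) = 0 - j1.018 Ω
Step 3 — Bridge requires nodal analysis (the Z5 bridge couples midpoints C and D, so the two paths cannot be reduced to a simple series/parallel combination). Setting node B to ground and injecting 1 A at node A, the 3-node admittance system at A, C, D solves to V_A = Z_AB = 4.576 - j139.6 Ω = 139.7∠-88.1° Ω.

Z = 4.576 - j139.6 Ω = 139.7∠-88.1° Ω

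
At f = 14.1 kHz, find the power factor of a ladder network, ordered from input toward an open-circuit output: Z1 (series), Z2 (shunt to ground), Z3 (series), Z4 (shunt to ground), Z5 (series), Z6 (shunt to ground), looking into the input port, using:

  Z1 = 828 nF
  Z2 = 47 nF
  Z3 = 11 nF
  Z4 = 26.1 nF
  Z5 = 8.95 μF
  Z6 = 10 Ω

Step 1 — Angular frequency: ω = 2π·f = 2π·1.41e+04 = 8.859e+04 rad/s.
Step 2 — Component impedances:
  Z1: Z = 1/(jωC) = -j/(ω·C) = 0 - j13.63 Ω
  Z2: Z = 1/(jωC) = -j/(ω·C) = 0 - j240.2 Ω
  Z3: Z = 1/(jωC) = -j/(ω·C) = 0 - j1026 Ω
  Z4: Z = 1/(jωC) = -j/(ω·C) = 0 - j432.5 Ω
  Z5: Z = 1/(jωC) = -j/(ω·C) = 0 - j1.261 Ω
  Z6: Z = R = 10 Ω
Step 3 — Ladder network (open output): work backward from the far end, alternating series and parallel combinations. Z_in = 0.3566 - j208.3 Ω = 208.3∠-89.9° Ω.
Step 4 — Power factor: PF = cos(φ) = Re(Z)/|Z| = 0.3566/208.3 = 0.001712.
Step 5 — Type: Im(Z) = -208.3 ⇒ leading (phase φ = -89.9°).

PF = 0.001712 (leading, φ = -89.9°)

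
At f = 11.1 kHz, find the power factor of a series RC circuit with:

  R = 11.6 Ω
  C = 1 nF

Step 1 — Angular frequency: ω = 2π·f = 2π·1.11e+04 = 6.974e+04 rad/s.
Step 2 — Component impedances:
  R: Z = R = 11.6 Ω
  C: Z = 1/(jωC) = -j/(ω·C) = 0 - j1.434e+04 Ω
Step 3 — Series combination: Z_total = R + C = 11.6 - j1.434e+04 Ω = 1.434e+04∠-90.0° Ω.
Step 4 — Power factor: PF = cos(φ) = Re(Z)/|Z| = 11.6/14338 = 0.000809.
Step 5 — Type: Im(Z) = -1.434e+04 ⇒ leading (phase φ = -90.0°).

PF = 0.000809 (leading, φ = -90.0°)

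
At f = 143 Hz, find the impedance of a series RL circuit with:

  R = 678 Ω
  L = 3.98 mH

Step 1 — Angular frequency: ω = 2π·f = 2π·143 = 898.5 rad/s.
Step 2 — Component impedances:
  R: Z = R = 678 Ω
  L: Z = jωL = j·898.5·0.00398 = 0 + j3.576 Ω
Step 3 — Series combination: Z_total = R + L = 678 + j3.576 Ω = 678∠0.3° Ω.

Z = 678 + j3.576 Ω = 678∠0.3° Ω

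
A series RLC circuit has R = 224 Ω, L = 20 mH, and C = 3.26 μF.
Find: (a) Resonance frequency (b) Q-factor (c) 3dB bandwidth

Step 1 — Resonance: ω₀ = 1/√(LC) = 1/√(0.02·3.26e-06) = 3916 rad/s.
Step 2 — f₀ = ω₀/(2π) = 623.3 Hz.
Step 3 — Series Q: Q = ω₀L/R = 3916·0.02/224 = 0.3497.
Step 4 — Bandwidth: Δω = ω₀/Q = 1.12e+04 rad/s; BW = Δω/(2π) = 1783 Hz.

(a) f₀ = 623.3 Hz  (b) Q = 0.3497  (c) BW = 1783 Hz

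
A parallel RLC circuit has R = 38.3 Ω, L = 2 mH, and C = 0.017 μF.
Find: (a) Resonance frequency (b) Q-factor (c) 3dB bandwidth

Step 1 — Resonance: ω₀ = 1/√(LC) = 1/√(0.002·1.7e-08) = 1.715e+05 rad/s.
Step 2 — f₀ = ω₀/(2π) = 2.729e+04 Hz.
Step 3 — Parallel Q: Q = R/(ω₀L) = 38.3/(1.715e+05·0.002) = 0.1117.
Step 4 — Bandwidth: Δω = ω₀/Q = 1.536e+06 rad/s; BW = Δω/(2π) = 2.444e+05 Hz.

(a) f₀ = 2.729e+04 Hz  (b) Q = 0.1117  (c) BW = 2.444e+05 Hz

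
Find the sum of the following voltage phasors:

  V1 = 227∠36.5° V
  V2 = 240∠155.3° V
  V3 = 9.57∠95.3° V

Step 1 — Convert each phasor to rectangular form:
  V1 = 227·(cos(36.5°) + j·sin(36.5°)) = 182.5 + j135 V
  V2 = 240·(cos(155.3°) + j·sin(155.3°)) = -218 + j100.3 V
  V3 = 9.57·(cos(95.3°) + j·sin(95.3°)) = -0.884 + j9.529 V
Step 2 — Sum components: V_total = -36.45 + j244.8 V.
Step 3 — Convert to polar: |V_total| = 247.5 V, ∠V_total = 98.5°.

V_total = 247.5∠98.5° V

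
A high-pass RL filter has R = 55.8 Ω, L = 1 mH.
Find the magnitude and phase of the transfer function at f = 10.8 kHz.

Step 1 — Angular frequency: ω = 2π·1.08e+04 = 6.786e+04 rad/s.
Step 2 — Transfer function: H(jω) = jωL/(R + jωL).
Step 3 — Numerator jωL = j·67.86; denominator R + jωL = 55.8 + j67.86.
Step 4 — H = 0.5966 + j0.4906.
Step 5 — Magnitude: |H| = 0.7724 (-2.2 dB); phase: φ = 39.4°.

|H| = 0.7724 (-2.2 dB), φ = 39.4°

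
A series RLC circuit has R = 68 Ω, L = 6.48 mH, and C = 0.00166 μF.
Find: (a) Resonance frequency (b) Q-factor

Step 1 — Resonance condition Im(Z)=0 gives ω₀ = 1/√(LC).
Step 2 — ω₀ = 1/√(0.00648·1.66e-09) = 3.049e+05 rad/s.
Step 3 — f₀ = ω₀/(2π) = 4.853e+04 Hz.
Step 4 — Series Q: Q = ω₀L/R = 3.049e+05·0.00648/68 = 29.06.

(a) f₀ = 4.853e+04 Hz  (b) Q = 29.06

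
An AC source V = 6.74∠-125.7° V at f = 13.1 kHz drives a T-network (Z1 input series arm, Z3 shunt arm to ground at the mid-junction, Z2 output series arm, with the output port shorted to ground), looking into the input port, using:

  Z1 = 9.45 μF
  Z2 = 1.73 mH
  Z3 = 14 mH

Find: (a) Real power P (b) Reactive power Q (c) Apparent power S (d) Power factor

Step 1 — Angular frequency: ω = 2π·f = 2π·1.31e+04 = 8.231e+04 rad/s.
Step 2 — Component impedances:
  Z1: Z = 1/(jωC) = -j/(ω·C) = 0 - j1.286 Ω
  Z2: Z = jωL = j·8.231e+04·0.00173 = 0 + j142.4 Ω
  Z3: Z = jωL = j·8.231e+04·0.014 = 0 + j1152 Ω
Step 3 — With the output port shorted to ground, the output series arm Z2 runs from the junction to ground; the shunt arm Z3 also runs from the junction to ground. They appear in parallel: Z3 || Z2 = 0 + j126.7 Ω.
Step 4 — Series with input arm Z1: Z_in = Z1 + (Z3 || Z2) = 0 + j125.4 Ω = 125.4∠90.0° Ω.
Step 5 — Source phasor: V = 6.74∠-125.7° V = -3.933 - j5.473 V.
Step 6 — Current: I = V / Z = -0.04363 + j0.03135 A = 0.05373∠144.3° A.
Step 7 — Complex power: S = V·I* = 0 + j0.3621 VA.
Step 8 — Real power: P = Re(S) = 0 W.
Step 9 — Reactive power: Q = Im(S) = 0.3621 VAR.
Step 10 — Apparent power: |S| = 0.3621 VA.
Step 11 — Power factor: PF = P/|S| = 0 (lagging).

(a) P = 0 W  (b) Q = 0.3621 VAR  (c) S = 0.3621 VA  (d) PF = 0 (lagging)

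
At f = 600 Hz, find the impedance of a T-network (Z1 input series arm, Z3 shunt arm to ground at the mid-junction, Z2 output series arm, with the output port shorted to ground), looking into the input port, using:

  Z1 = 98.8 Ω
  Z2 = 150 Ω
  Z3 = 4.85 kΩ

Step 1 — Angular frequency: ω = 2π·f = 2π·600 = 3770 rad/s.
Step 2 — Component impedances:
  Z1: Z = R = 98.8 Ω
  Z2: Z = R = 150 Ω
  Z3: Z = R = 4850 Ω
Step 3 — With the output port shorted to ground, the output series arm Z2 runs from the junction to ground; the shunt arm Z3 also runs from the junction to ground. They appear in parallel: Z3 || Z2 = 145.5 Ω.
Step 4 — Series with input arm Z1: Z_in = Z1 + (Z3 || Z2) = 244.3 Ω = 244.3∠0.0° Ω.

Z = 244.3 Ω = 244.3∠0.0° Ω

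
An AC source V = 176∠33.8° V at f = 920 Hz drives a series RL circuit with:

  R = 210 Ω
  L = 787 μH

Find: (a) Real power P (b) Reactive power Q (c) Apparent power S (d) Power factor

Step 1 — Angular frequency: ω = 2π·f = 2π·920 = 5781 rad/s.
Step 2 — Component impedances:
  R: Z = R = 210 Ω
  L: Z = jωL = j·5781·0.000787 = 0 + j4.549 Ω
Step 3 — Series combination: Z_total = R + L = 210 + j4.549 Ω = 210∠1.2° Ω.
Step 4 — Source phasor: V = 176∠33.8° V = 146.3 + j97.91 V.
Step 5 — Current: I = V / Z = 0.7062 + j0.4509 A = 0.8379∠32.6° A.
Step 6 — Complex power: S = V·I* = 147.4 + j3.194 VA.
Step 7 — Real power: P = Re(S) = 147.4 W.
Step 8 — Reactive power: Q = Im(S) = 3.194 VAR.
Step 9 — Apparent power: |S| = 147.5 VA.
Step 10 — Power factor: PF = P/|S| = 0.9998 (lagging).

(a) P = 147.4 W  (b) Q = 3.194 VAR  (c) S = 147.5 VA  (d) PF = 0.9998 (lagging)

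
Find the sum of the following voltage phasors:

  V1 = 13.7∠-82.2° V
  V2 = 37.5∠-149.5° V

Step 1 — Convert each phasor to rectangular form:
  V1 = 13.7·(cos(-82.2°) + j·sin(-82.2°)) = 1.859 - j13.57 V
  V2 = 37.5·(cos(-149.5°) + j·sin(-149.5°)) = -32.31 - j19.03 V
Step 2 — Sum components: V_total = -30.45 - j32.61 V.
Step 3 — Convert to polar: |V_total| = 44.61 V, ∠V_total = -133.0°.

V_total = 44.61∠-133.0° V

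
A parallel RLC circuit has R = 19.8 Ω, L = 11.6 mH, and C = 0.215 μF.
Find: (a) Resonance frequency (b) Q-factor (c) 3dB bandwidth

Step 1 — Resonance: ω₀ = 1/√(LC) = 1/√(0.0116·2.15e-07) = 2.002e+04 rad/s.
Step 2 — f₀ = ω₀/(2π) = 3187 Hz.
Step 3 — Parallel Q: Q = R/(ω₀L) = 19.8/(2.002e+04·0.0116) = 0.08524.
Step 4 — Bandwidth: Δω = ω₀/Q = 2.349e+05 rad/s; BW = Δω/(2π) = 3.739e+04 Hz.

(a) f₀ = 3187 Hz  (b) Q = 0.08524  (c) BW = 3.739e+04 Hz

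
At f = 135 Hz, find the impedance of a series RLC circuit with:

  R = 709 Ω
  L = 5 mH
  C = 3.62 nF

Step 1 — Angular frequency: ω = 2π·f = 2π·135 = 848.2 rad/s.
Step 2 — Component impedances:
  R: Z = R = 709 Ω
  L: Z = jωL = j·848.2·0.005 = 0 + j4.241 Ω
  C: Z = 1/(jωC) = -j/(ω·C) = 0 - j3.257e+05 Ω
Step 3 — Series combination: Z_total = R + L + C = 709 - j3.257e+05 Ω = 3.257e+05∠-89.9° Ω.

Z = 709 - j3.257e+05 Ω = 3.257e+05∠-89.9° Ω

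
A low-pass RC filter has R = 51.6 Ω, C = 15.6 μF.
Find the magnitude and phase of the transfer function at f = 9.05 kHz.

Step 1 — Angular frequency: ω = 2π·9050 = 5.686e+04 rad/s.
Step 2 — Transfer function: H(jω) = 1/(1 + jωRC).
Step 3 — Denominator: 1 + jωRC = 1 + j·5.686e+04·51.6·1.56e-05 = 1 + j45.77.
Step 4 — H = 0.0004771 - j0.02184.
Step 5 — Magnitude: |H| = 0.02184 (-33.2 dB); phase: φ = -88.7°.

|H| = 0.02184 (-33.2 dB), φ = -88.7°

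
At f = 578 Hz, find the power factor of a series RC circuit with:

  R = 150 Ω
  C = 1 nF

Step 1 — Angular frequency: ω = 2π·f = 2π·578 = 3632 rad/s.
Step 2 — Component impedances:
  R: Z = R = 150 Ω
  C: Z = 1/(jωC) = -j/(ω·C) = 0 - j2.754e+05 Ω
Step 3 — Series combination: Z_total = R + C = 150 - j2.754e+05 Ω = 2.754e+05∠-90.0° Ω.
Step 4 — Power factor: PF = cos(φ) = Re(Z)/|Z| = 150/2.7535e+05 = 0.0005448.
Step 5 — Type: Im(Z) = -2.754e+05 ⇒ leading (phase φ = -90.0°).

PF = 0.0005448 (leading, φ = -90.0°)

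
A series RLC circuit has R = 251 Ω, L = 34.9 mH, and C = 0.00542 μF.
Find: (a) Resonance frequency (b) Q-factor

Step 1 — Resonance condition Im(Z)=0 gives ω₀ = 1/√(LC).
Step 2 — ω₀ = 1/√(0.0349·5.42e-09) = 7.271e+04 rad/s.
Step 3 — f₀ = ω₀/(2π) = 1.157e+04 Hz.
Step 4 — Series Q: Q = ω₀L/R = 7.271e+04·0.0349/251 = 10.11.

(a) f₀ = 1.157e+04 Hz  (b) Q = 10.11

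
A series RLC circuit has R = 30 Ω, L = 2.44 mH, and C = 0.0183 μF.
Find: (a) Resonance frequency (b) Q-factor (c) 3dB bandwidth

Step 1 — Resonance condition Im(Z)=0 gives ω₀ = 1/√(LC).
Step 2 — ω₀ = 1/√(0.00244·1.83e-08) = 1.497e+05 rad/s.
Step 3 — f₀ = ω₀/(2π) = 2.382e+04 Hz.
Step 4 — Series Q: Q = ω₀L/R = 1.497e+05·0.00244/30 = 12.17.
Step 5 — 3dB bandwidth: Δω = ω₀/Q = 1.23e+04 rad/s; BW = Δω/(2π) = 1957 Hz.

(a) f₀ = 2.382e+04 Hz  (b) Q = 12.17  (c) BW = 1957 Hz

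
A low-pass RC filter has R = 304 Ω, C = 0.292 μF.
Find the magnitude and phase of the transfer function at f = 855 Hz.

Step 1 — Angular frequency: ω = 2π·855 = 5372 rad/s.
Step 2 — Transfer function: H(jω) = 1/(1 + jωRC).
Step 3 — Denominator: 1 + jωRC = 1 + j·5372·304·2.92e-07 = 1 + j0.4769.
Step 4 — H = 0.8147 - j0.3885.
Step 5 — Magnitude: |H| = 0.9026 (-0.9 dB); phase: φ = -25.5°.

|H| = 0.9026 (-0.9 dB), φ = -25.5°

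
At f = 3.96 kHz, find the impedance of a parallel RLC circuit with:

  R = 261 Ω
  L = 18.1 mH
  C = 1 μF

Step 1 — Angular frequency: ω = 2π·f = 2π·3960 = 2.488e+04 rad/s.
Step 2 — Component impedances:
  R: Z = R = 261 Ω
  L: Z = jωL = j·2.488e+04·0.0181 = 0 + j450.4 Ω
  C: Z = 1/(jωC) = -j/(ω·C) = 0 - j40.19 Ω
Step 3 — Parallel combination: 1/Z_total = 1/R + 1/L + 1/C; Z_total = 7.254 - j42.9 Ω = 43.51∠-80.4° Ω.

Z = 7.254 - j42.9 Ω = 43.51∠-80.4° Ω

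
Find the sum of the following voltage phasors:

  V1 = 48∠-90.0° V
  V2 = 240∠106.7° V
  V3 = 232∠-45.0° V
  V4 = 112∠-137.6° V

Step 1 — Convert each phasor to rectangular form:
  V1 = 48·(cos(-90.0°) + j·sin(-90.0°)) = 0 - j48 V
  V2 = 240·(cos(106.7°) + j·sin(106.7°)) = -68.97 + j229.9 V
  V3 = 232·(cos(-45.0°) + j·sin(-45.0°)) = 164 - j164 V
  V4 = 112·(cos(-137.6°) + j·sin(-137.6°)) = -82.71 - j75.52 V
Step 2 — Sum components: V_total = 12.38 - j57.69 V.
Step 3 — Convert to polar: |V_total| = 59.01 V, ∠V_total = -77.9°.

V_total = 59.01∠-77.9° V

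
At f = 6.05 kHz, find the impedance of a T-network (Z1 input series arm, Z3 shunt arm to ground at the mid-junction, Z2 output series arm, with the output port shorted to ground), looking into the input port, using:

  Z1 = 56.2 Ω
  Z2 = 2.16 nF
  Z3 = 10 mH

Step 1 — Angular frequency: ω = 2π·f = 2π·6050 = 3.801e+04 rad/s.
Step 2 — Component impedances:
  Z1: Z = R = 56.2 Ω
  Z2: Z = 1/(jωC) = -j/(ω·C) = 0 - j1.218e+04 Ω
  Z3: Z = jωL = j·3.801e+04·0.01 = 0 + j380.1 Ω
Step 3 — With the output port shorted to ground, the output series arm Z2 runs from the junction to ground; the shunt arm Z3 also runs from the junction to ground. They appear in parallel: Z3 || Z2 = 0 + j392.4 Ω.
Step 4 — Series with input arm Z1: Z_in = Z1 + (Z3 || Z2) = 56.2 + j392.4 Ω = 396.4∠81.8° Ω.

Z = 56.2 + j392.4 Ω = 396.4∠81.8° Ω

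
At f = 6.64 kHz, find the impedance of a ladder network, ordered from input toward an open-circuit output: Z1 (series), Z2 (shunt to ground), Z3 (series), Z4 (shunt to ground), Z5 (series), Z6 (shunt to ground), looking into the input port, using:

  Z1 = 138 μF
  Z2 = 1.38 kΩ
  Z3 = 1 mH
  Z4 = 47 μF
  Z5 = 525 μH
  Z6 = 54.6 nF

Step 1 — Angular frequency: ω = 2π·f = 2π·6640 = 4.172e+04 rad/s.
Step 2 — Component impedances:
  Z1: Z = 1/(jωC) = -j/(ω·C) = 0 - j0.1737 Ω
  Z2: Z = R = 1380 Ω
  Z3: Z = jωL = j·4.172e+04·0.001 = 0 + j41.72 Ω
  Z4: Z = 1/(jωC) = -j/(ω·C) = 0 - j0.51 Ω
  Z5: Z = jωL = j·4.172e+04·0.000525 = 0 + j21.9 Ω
  Z6: Z = 1/(jωC) = -j/(ω·C) = 0 - j439 Ω
Step 3 — Ladder network (open output): work backward from the far end, alternating series and parallel combinations. Z_in = 1.23 + j41 Ω = 41.02∠88.3° Ω.

Z = 1.23 + j41 Ω = 41.02∠88.3° Ω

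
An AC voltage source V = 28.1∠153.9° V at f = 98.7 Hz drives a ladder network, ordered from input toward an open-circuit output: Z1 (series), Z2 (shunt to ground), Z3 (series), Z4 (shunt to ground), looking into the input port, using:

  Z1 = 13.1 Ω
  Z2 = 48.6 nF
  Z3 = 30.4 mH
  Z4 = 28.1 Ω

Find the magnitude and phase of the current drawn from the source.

Step 1 — Angular frequency: ω = 2π·f = 2π·98.7 = 620.2 rad/s.
Step 2 — Component impedances:
  Z1: Z = R = 13.1 Ω
  Z2: Z = 1/(jωC) = -j/(ω·C) = 0 - j3.318e+04 Ω
  Z3: Z = jωL = j·620.2·0.0304 = 0 + j18.85 Ω
  Z4: Z = R = 28.1 Ω
Step 3 — Ladder network (open output): work backward from the far end, alternating series and parallel combinations. Z_in = 41.23 + j18.84 Ω = 45.33∠24.6° Ω.
Step 4 — Source phasor: V = 28.1∠153.9° V = -25.23 + j12.36 V.
Step 5 — Ohm's law: I = V / Z_total = (-25.23 + j12.36) / (41.23 + j18.84) = -0.393 + j0.4794 A.
Step 6 — Convert to polar: |I| = 0.6199 A, ∠I = 129.3°.

I = 0.6199∠129.3° A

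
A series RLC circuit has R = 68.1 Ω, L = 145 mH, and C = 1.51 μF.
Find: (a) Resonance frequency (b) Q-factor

Step 1 — Resonance condition Im(Z)=0 gives ω₀ = 1/√(LC).
Step 2 — ω₀ = 1/√(0.145·1.51e-06) = 2137 rad/s.
Step 3 — f₀ = ω₀/(2π) = 340.1 Hz.
Step 4 — Series Q: Q = ω₀L/R = 2137·0.145/68.1 = 4.55.

(a) f₀ = 340.1 Hz  (b) Q = 4.55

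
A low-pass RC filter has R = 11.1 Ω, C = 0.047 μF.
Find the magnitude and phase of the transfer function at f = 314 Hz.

Step 1 — Angular frequency: ω = 2π·314 = 1973 rad/s.
Step 2 — Transfer function: H(jω) = 1/(1 + jωRC).
Step 3 — Denominator: 1 + jωRC = 1 + j·1973·11.1·4.7e-08 = 1 + j0.001029.
Step 4 — H = 1 - j0.001029.
Step 5 — Magnitude: |H| = 1 (-0.0 dB); phase: φ = -0.1°.

|H| = 1 (-0.0 dB), φ = -0.1°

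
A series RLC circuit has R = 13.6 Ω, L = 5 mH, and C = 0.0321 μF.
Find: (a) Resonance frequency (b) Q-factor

Step 1 — Resonance condition Im(Z)=0 gives ω₀ = 1/√(LC).
Step 2 — ω₀ = 1/√(0.005·3.21e-08) = 7.893e+04 rad/s.
Step 3 — f₀ = ω₀/(2π) = 1.256e+04 Hz.
Step 4 — Series Q: Q = ω₀L/R = 7.893e+04·0.005/13.6 = 29.02.

(a) f₀ = 1.256e+04 Hz  (b) Q = 29.02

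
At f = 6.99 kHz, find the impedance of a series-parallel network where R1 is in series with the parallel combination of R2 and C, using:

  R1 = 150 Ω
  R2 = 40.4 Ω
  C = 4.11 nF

Step 1 — Angular frequency: ω = 2π·f = 2π·6990 = 4.392e+04 rad/s.
Step 2 — Component impedances:
  R1: Z = R = 150 Ω
  R2: Z = R = 40.4 Ω
  C: Z = 1/(jωC) = -j/(ω·C) = 0 - j5540 Ω
Step 3 — Parallel branch: R2 || C = 1/(1/R2 + 1/C) = 40.4 - j0.2946 Ω.
Step 4 — Series with R1: Z_total = R1 + (R2 || C) = 190.4 - j0.2946 Ω = 190.4∠-0.1° Ω.

Z = 190.4 - j0.2946 Ω = 190.4∠-0.1° Ω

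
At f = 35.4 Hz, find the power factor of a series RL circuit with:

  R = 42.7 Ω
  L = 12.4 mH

Step 1 — Angular frequency: ω = 2π·f = 2π·35.4 = 222.4 rad/s.
Step 2 — Component impedances:
  R: Z = R = 42.7 Ω
  L: Z = jωL = j·222.4·0.0124 = 0 + j2.758 Ω
Step 3 — Series combination: Z_total = R + L = 42.7 + j2.758 Ω = 42.79∠3.7° Ω.
Step 4 — Power factor: PF = cos(φ) = Re(Z)/|Z| = 42.7/42.79 = 0.9979.
Step 5 — Type: Im(Z) = 2.758 ⇒ lagging (phase φ = 3.7°).

PF = 0.9979 (lagging, φ = 3.7°)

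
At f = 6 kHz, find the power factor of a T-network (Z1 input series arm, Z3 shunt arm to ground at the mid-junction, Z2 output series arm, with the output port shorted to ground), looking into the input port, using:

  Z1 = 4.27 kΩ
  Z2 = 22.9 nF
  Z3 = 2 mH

Step 1 — Angular frequency: ω = 2π·f = 2π·6000 = 3.77e+04 rad/s.
Step 2 — Component impedances:
  Z1: Z = R = 4270 Ω
  Z2: Z = 1/(jωC) = -j/(ω·C) = 0 - j1158 Ω
  Z3: Z = jωL = j·3.77e+04·0.002 = 0 + j75.4 Ω
Step 3 — With the output port shorted to ground, the output series arm Z2 runs from the junction to ground; the shunt arm Z3 also runs from the junction to ground. They appear in parallel: Z3 || Z2 = 0 + j80.65 Ω.
Step 4 — Series with input arm Z1: Z_in = Z1 + (Z3 || Z2) = 4270 + j80.65 Ω = 4271∠1.1° Ω.
Step 5 — Power factor: PF = cos(φ) = Re(Z)/|Z| = 4270/4271 = 0.9998.
Step 6 — Type: Im(Z) = 80.65 ⇒ lagging (phase φ = 1.1°).

PF = 0.9998 (lagging, φ = 1.1°)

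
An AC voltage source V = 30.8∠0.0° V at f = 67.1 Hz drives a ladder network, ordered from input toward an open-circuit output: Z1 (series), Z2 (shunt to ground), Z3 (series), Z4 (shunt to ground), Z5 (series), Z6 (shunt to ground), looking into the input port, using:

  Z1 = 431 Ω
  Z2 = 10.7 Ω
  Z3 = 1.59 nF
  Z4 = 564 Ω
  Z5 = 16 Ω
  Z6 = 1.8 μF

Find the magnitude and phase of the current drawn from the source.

Step 1 — Angular frequency: ω = 2π·f = 2π·67.1 = 421.6 rad/s.
Step 2 — Component impedances:
  Z1: Z = R = 431 Ω
  Z2: Z = R = 10.7 Ω
  Z3: Z = 1/(jωC) = -j/(ω·C) = 0 - j1.492e+06 Ω
  Z4: Z = R = 564 Ω
  Z5: Z = R = 16 Ω
  Z6: Z = 1/(jωC) = -j/(ω·C) = 0 - j1318 Ω
Step 3 — Ladder network (open output): work backward from the far end, alternating series and parallel combinations. Z_in = 441.7 - j7.674e-05 Ω = 441.7∠-0.0° Ω.
Step 4 — Source phasor: V = 30.8∠0.0° V = 30.8 V.
Step 5 — Ohm's law: I = V / Z_total = (30.8) / (441.7 - j7.674e-05) = 0.06973 + j1.211e-08 A.
Step 6 — Convert to polar: |I| = 0.06973 A, ∠I = 0.0°.

I = 0.06973∠0.0° A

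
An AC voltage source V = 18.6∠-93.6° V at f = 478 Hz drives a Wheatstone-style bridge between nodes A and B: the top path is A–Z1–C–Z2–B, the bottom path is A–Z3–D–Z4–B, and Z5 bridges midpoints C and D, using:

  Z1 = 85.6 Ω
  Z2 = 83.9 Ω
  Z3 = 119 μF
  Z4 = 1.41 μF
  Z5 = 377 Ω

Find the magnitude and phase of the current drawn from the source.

Step 1 — Angular frequency: ω = 2π·f = 2π·478 = 3003 rad/s.
Step 2 — Component impedances:
  Z1: Z = R = 85.6 Ω
  Z2: Z = R = 83.9 Ω
  Z3: Z = 1/(jωC) = -j/(ω·C) = 0 - j2.798 Ω
  Z4: Z = 1/(jωC) = -j/(ω·C) = 0 - j236.1 Ω
  Z5: Z = R = 377 Ω
Step 3 — Bridge requires nodal analysis (the Z5 bridge couples midpoints C and D, so the two paths cannot be reduced to a simple series/parallel combination). Setting node B to ground and injecting 1 A at node A, the 3-node admittance system at A, C, D solves to V_A = Z_AB = 108.8 - j70.36 Ω = 129.6∠-32.9° Ω.
Step 4 — Source phasor: V = 18.6∠-93.6° V = -1.168 - j18.56 V.
Step 5 — Ohm's law: I = V / Z_total = (-1.168 - j18.56) / (108.8 - j70.36) = 0.07019 - j0.1252 A.
Step 6 — Convert to polar: |I| = 0.1435 A, ∠I = -60.7°.

I = 0.1435∠-60.7° A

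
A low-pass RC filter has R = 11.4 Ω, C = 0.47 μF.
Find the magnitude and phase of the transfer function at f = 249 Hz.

Step 1 — Angular frequency: ω = 2π·249 = 1565 rad/s.
Step 2 — Transfer function: H(jω) = 1/(1 + jωRC).
Step 3 — Denominator: 1 + jωRC = 1 + j·1565·11.4·4.7e-07 = 1 + j0.008383.
Step 4 — H = 0.9999 - j0.008382.
Step 5 — Magnitude: |H| = 1 (-0.0 dB); phase: φ = -0.5°.

|H| = 1 (-0.0 dB), φ = -0.5°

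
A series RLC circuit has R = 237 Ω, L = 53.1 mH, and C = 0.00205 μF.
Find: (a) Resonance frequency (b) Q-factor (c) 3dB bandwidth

Step 1 — Resonance condition Im(Z)=0 gives ω₀ = 1/√(LC).
Step 2 — ω₀ = 1/√(0.0531·2.05e-09) = 9.585e+04 rad/s.
Step 3 — f₀ = ω₀/(2π) = 1.525e+04 Hz.
Step 4 — Series Q: Q = ω₀L/R = 9.585e+04·0.0531/237 = 21.47.
Step 5 — 3dB bandwidth: Δω = ω₀/Q = 4463 rad/s; BW = Δω/(2π) = 710.4 Hz.

(a) f₀ = 1.525e+04 Hz  (b) Q = 21.47  (c) BW = 710.4 Hz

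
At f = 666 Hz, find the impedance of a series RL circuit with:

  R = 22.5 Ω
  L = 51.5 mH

Step 1 — Angular frequency: ω = 2π·f = 2π·666 = 4185 rad/s.
Step 2 — Component impedances:
  R: Z = R = 22.5 Ω
  L: Z = jωL = j·4185·0.0515 = 0 + j215.5 Ω
Step 3 — Series combination: Z_total = R + L = 22.5 + j215.5 Ω = 216.7∠84.0° Ω.

Z = 22.5 + j215.5 Ω = 216.7∠84.0° Ω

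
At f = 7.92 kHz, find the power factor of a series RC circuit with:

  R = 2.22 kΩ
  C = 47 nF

Step 1 — Angular frequency: ω = 2π·f = 2π·7920 = 4.976e+04 rad/s.
Step 2 — Component impedances:
  R: Z = R = 2220 Ω
  C: Z = 1/(jωC) = -j/(ω·C) = 0 - j427.6 Ω
Step 3 — Series combination: Z_total = R + C = 2220 - j427.6 Ω = 2261∠-10.9° Ω.
Step 4 — Power factor: PF = cos(φ) = Re(Z)/|Z| = 2220/2260.8 = 0.982.
Step 5 — Type: Im(Z) = -427.6 ⇒ leading (phase φ = -10.9°).

PF = 0.982 (leading, φ = -10.9°)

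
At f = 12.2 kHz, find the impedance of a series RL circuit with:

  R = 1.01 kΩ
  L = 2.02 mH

Step 1 — Angular frequency: ω = 2π·f = 2π·1.22e+04 = 7.665e+04 rad/s.
Step 2 — Component impedances:
  R: Z = R = 1010 Ω
  L: Z = jωL = j·7.665e+04·0.00202 = 0 + j154.8 Ω
Step 3 — Series combination: Z_total = R + L = 1010 + j154.8 Ω = 1022∠8.7° Ω.

Z = 1010 + j154.8 Ω = 1022∠8.7° Ω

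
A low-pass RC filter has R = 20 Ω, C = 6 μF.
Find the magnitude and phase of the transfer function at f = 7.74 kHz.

Step 1 — Angular frequency: ω = 2π·7740 = 4.863e+04 rad/s.
Step 2 — Transfer function: H(jω) = 1/(1 + jωRC).
Step 3 — Denominator: 1 + jωRC = 1 + j·4.863e+04·20·6e-06 = 1 + j5.836.
Step 4 — H = 0.02853 - j0.1665.
Step 5 — Magnitude: |H| = 0.1689 (-15.4 dB); phase: φ = -80.3°.

|H| = 0.1689 (-15.4 dB), φ = -80.3°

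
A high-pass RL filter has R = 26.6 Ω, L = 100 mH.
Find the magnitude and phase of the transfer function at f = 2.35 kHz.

Step 1 — Angular frequency: ω = 2π·2350 = 1.477e+04 rad/s.
Step 2 — Transfer function: H(jω) = jωL/(R + jωL).
Step 3 — Numerator jωL = j·1477; denominator R + jωL = 26.6 + j1477.
Step 4 — H = 0.9997 + j0.01801.
Step 5 — Magnitude: |H| = 0.9998 (-0.0 dB); phase: φ = 1.0°.

|H| = 0.9998 (-0.0 dB), φ = 1.0°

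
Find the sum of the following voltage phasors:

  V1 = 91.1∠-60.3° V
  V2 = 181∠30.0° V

Step 1 — Convert each phasor to rectangular form:
  V1 = 91.1·(cos(-60.3°) + j·sin(-60.3°)) = 45.14 - j79.13 V
  V2 = 181·(cos(30.0°) + j·sin(30.0°)) = 156.8 + j90.5 V
Step 2 — Sum components: V_total = 201.9 + j11.37 V.
Step 3 — Convert to polar: |V_total| = 202.2 V, ∠V_total = 3.2°.

V_total = 202.2∠3.2° V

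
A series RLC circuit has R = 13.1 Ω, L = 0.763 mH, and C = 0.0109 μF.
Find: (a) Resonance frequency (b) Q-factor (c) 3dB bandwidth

Step 1 — Resonance condition Im(Z)=0 gives ω₀ = 1/√(LC).
Step 2 — ω₀ = 1/√(0.000763·1.09e-08) = 3.468e+05 rad/s.
Step 3 — f₀ = ω₀/(2π) = 5.519e+04 Hz.
Step 4 — Series Q: Q = ω₀L/R = 3.468e+05·0.000763/13.1 = 20.2.
Step 5 — 3dB bandwidth: Δω = ω₀/Q = 1.717e+04 rad/s; BW = Δω/(2π) = 2733 Hz.

(a) f₀ = 5.519e+04 Hz  (b) Q = 20.2  (c) BW = 2733 Hz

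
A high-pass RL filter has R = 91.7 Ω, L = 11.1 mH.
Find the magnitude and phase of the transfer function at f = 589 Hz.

Step 1 — Angular frequency: ω = 2π·589 = 3701 rad/s.
Step 2 — Transfer function: H(jω) = jωL/(R + jωL).
Step 3 — Numerator jωL = j·41.08; denominator R + jωL = 91.7 + j41.08.
Step 4 — H = 0.1671 + j0.3731.
Step 5 — Magnitude: |H| = 0.4088 (-7.8 dB); phase: φ = 65.9°.

|H| = 0.4088 (-7.8 dB), φ = 65.9°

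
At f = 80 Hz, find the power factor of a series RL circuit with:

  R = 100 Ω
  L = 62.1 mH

Step 1 — Angular frequency: ω = 2π·f = 2π·80 = 502.7 rad/s.
Step 2 — Component impedances:
  R: Z = R = 100 Ω
  L: Z = jωL = j·502.7·0.0621 = 0 + j31.21 Ω
Step 3 — Series combination: Z_total = R + L = 100 + j31.21 Ω = 104.8∠17.3° Ω.
Step 4 — Power factor: PF = cos(φ) = Re(Z)/|Z| = 100/104.76 = 0.9546.
Step 5 — Type: Im(Z) = 31.21 ⇒ lagging (phase φ = 17.3°).

PF = 0.9546 (lagging, φ = 17.3°)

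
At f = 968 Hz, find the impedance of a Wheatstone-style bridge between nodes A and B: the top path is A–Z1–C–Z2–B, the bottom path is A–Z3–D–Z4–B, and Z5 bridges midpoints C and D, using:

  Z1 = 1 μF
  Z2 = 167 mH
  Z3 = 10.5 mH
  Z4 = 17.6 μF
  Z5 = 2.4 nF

Step 1 — Angular frequency: ω = 2π·f = 2π·968 = 6082 rad/s.
Step 2 — Component impedances:
  Z1: Z = 1/(jωC) = -j/(ω·C) = 0 - j164.4 Ω
  Z2: Z = jωL = j·6082·0.167 = 0 + j1016 Ω
  Z3: Z = jωL = j·6082·0.0105 = 0 + j63.86 Ω
  Z4: Z = 1/(jωC) = -j/(ω·C) = 0 - j9.342 Ω
  Z5: Z = 1/(jωC) = -j/(ω·C) = 0 - j6.851e+04 Ω
Step 3 — Bridge requires nodal analysis (the Z5 bridge couples midpoints C and D, so the two paths cannot be reduced to a simple series/parallel combination). Setting node B to ground and injecting 1 A at node A, the 3-node admittance system at A, C, D solves to V_A = Z_AB = 0 + j51.31 Ω = 51.31∠90.0° Ω.

Z = 0 + j51.31 Ω = 51.31∠90.0° Ω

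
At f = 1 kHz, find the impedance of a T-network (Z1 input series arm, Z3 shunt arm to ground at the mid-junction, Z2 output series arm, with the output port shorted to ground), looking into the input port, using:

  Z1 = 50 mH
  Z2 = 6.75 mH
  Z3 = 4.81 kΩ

Step 1 — Angular frequency: ω = 2π·f = 2π·1000 = 6283 rad/s.
Step 2 — Component impedances:
  Z1: Z = jωL = j·6283·0.05 = 0 + j314.2 Ω
  Z2: Z = jωL = j·6283·0.00675 = 0 + j42.41 Ω
  Z3: Z = R = 4810 Ω
Step 3 — With the output port shorted to ground, the output series arm Z2 runs from the junction to ground; the shunt arm Z3 also runs from the junction to ground. They appear in parallel: Z3 || Z2 = 0.3739 + j42.41 Ω.
Step 4 — Series with input arm Z1: Z_in = Z1 + (Z3 || Z2) = 0.3739 + j356.6 Ω = 356.6∠89.9° Ω.

Z = 0.3739 + j356.6 Ω = 356.6∠89.9° Ω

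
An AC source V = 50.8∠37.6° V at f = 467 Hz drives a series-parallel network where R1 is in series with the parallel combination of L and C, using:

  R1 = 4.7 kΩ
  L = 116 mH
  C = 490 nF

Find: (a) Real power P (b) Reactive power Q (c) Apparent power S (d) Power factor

Step 1 — Angular frequency: ω = 2π·f = 2π·467 = 2934 rad/s.
Step 2 — Component impedances:
  R1: Z = R = 4700 Ω
  L: Z = jωL = j·2934·0.116 = 0 + j340.4 Ω
  C: Z = 1/(jωC) = -j/(ω·C) = 0 - j695.5 Ω
Step 3 — Parallel branch: L || C = 1/(1/L + 1/C) = 0 + j666.6 Ω.
Step 4 — Series with R1: Z_total = R1 + (L || C) = 4700 + j666.6 Ω = 4747∠8.1° Ω.
Step 5 — Source phasor: V = 50.8∠37.6° V = 40.25 + j31 V.
Step 6 — Current: I = V / Z = 0.009311 + j0.005274 A = 0.0107∠29.5° A.
Step 7 — Complex power: S = V·I* = 0.5382 + j0.07634 VA.
Step 8 — Real power: P = Re(S) = 0.5382 W.
Step 9 — Reactive power: Q = Im(S) = 0.07634 VAR.
Step 10 — Apparent power: |S| = 0.5436 VA.
Step 11 — Power factor: PF = P/|S| = 0.9901 (lagging).

(a) P = 0.5382 W  (b) Q = 0.07634 VAR  (c) S = 0.5436 VA  (d) PF = 0.9901 (lagging)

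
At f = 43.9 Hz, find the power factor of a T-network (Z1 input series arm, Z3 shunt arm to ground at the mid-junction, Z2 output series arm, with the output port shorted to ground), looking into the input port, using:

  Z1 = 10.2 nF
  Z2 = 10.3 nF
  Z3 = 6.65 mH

Step 1 — Angular frequency: ω = 2π·f = 2π·43.9 = 275.8 rad/s.
Step 2 — Component impedances:
  Z1: Z = 1/(jωC) = -j/(ω·C) = 0 - j3.554e+05 Ω
  Z2: Z = 1/(jωC) = -j/(ω·C) = 0 - j3.52e+05 Ω
  Z3: Z = jωL = j·275.8·0.00665 = 0 + j1.834 Ω
Step 3 — With the output port shorted to ground, the output series arm Z2 runs from the junction to ground; the shunt arm Z3 also runs from the junction to ground. They appear in parallel: Z3 || Z2 = 0 + j1.834 Ω.
Step 4 — Series with input arm Z1: Z_in = Z1 + (Z3 || Z2) = 0 - j3.554e+05 Ω = 3.554e+05∠-90.0° Ω.
Step 5 — Power factor: PF = cos(φ) = Re(Z)/|Z| = 0/3.554e+05 = 0.
Step 6 — Type: Im(Z) = -3.554e+05 ⇒ leading (phase φ = -90.0°).

PF = 0 (leading, φ = -90.0°)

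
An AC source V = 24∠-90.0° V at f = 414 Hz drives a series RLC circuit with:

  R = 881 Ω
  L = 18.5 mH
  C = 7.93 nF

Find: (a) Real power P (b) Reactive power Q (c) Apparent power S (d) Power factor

Step 1 — Angular frequency: ω = 2π·f = 2π·414 = 2601 rad/s.
Step 2 — Component impedances:
  R: Z = R = 881 Ω
  L: Z = jωL = j·2601·0.0185 = 0 + j48.12 Ω
  C: Z = 1/(jωC) = -j/(ω·C) = 0 - j4.848e+04 Ω
Step 3 — Series combination: Z_total = R + L + C = 881 - j4.843e+04 Ω = 4.844e+04∠-89.0° Ω.
Step 4 — Source phasor: V = 24∠-90.0° V = 0 - j24 V.
Step 5 — Current: I = V / Z = 0.0004954 - j9.012e-06 A = 0.0004955∠-1.0° A.
Step 6 — Complex power: S = V·I* = 0.0002163 - j0.01189 VA.
Step 7 — Real power: P = Re(S) = 0.0002163 W.
Step 8 — Reactive power: Q = Im(S) = -0.01189 VAR.
Step 9 — Apparent power: |S| = 0.01189 VA.
Step 10 — Power factor: PF = P/|S| = 0.01819 (leading).

(a) P = 0.0002163 W  (b) Q = -0.01189 VAR  (c) S = 0.01189 VA  (d) PF = 0.01819 (leading)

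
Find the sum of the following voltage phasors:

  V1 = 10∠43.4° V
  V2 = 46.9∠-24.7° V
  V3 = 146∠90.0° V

Step 1 — Convert each phasor to rectangular form:
  V1 = 10·(cos(43.4°) + j·sin(43.4°)) = 7.266 + j6.871 V
  V2 = 46.9·(cos(-24.7°) + j·sin(-24.7°)) = 42.61 - j19.6 V
  V3 = 146·(cos(90.0°) + j·sin(90.0°)) = 0 + j146 V
Step 2 — Sum components: V_total = 49.87 + j133.3 V.
Step 3 — Convert to polar: |V_total| = 142.3 V, ∠V_total = 69.5°.

V_total = 142.3∠69.5° V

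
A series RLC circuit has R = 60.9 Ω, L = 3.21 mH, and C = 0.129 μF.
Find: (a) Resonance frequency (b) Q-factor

Step 1 — Resonance condition Im(Z)=0 gives ω₀ = 1/√(LC).
Step 2 — ω₀ = 1/√(0.00321·1.29e-07) = 4.914e+04 rad/s.
Step 3 — f₀ = ω₀/(2π) = 7821 Hz.
Step 4 — Series Q: Q = ω₀L/R = 4.914e+04·0.00321/60.9 = 2.59.

(a) f₀ = 7821 Hz  (b) Q = 2.59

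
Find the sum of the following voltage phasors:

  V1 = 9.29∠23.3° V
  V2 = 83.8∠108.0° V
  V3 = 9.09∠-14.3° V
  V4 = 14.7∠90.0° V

Step 1 — Convert each phasor to rectangular form:
  V1 = 9.29·(cos(23.3°) + j·sin(23.3°)) = 8.532 + j3.675 V
  V2 = 83.8·(cos(108.0°) + j·sin(108.0°)) = -25.9 + j79.7 V
  V3 = 9.09·(cos(-14.3°) + j·sin(-14.3°)) = 8.808 - j2.245 V
  V4 = 14.7·(cos(90.0°) + j·sin(90.0°)) = 0 + j14.7 V
Step 2 — Sum components: V_total = -8.555 + j95.83 V.
Step 3 — Convert to polar: |V_total| = 96.21 V, ∠V_total = 95.1°.

V_total = 96.21∠95.1° V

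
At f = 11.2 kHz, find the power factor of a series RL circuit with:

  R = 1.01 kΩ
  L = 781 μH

Step 1 — Angular frequency: ω = 2π·f = 2π·1.12e+04 = 7.037e+04 rad/s.
Step 2 — Component impedances:
  R: Z = R = 1010 Ω
  L: Z = jωL = j·7.037e+04·0.000781 = 0 + j54.96 Ω
Step 3 — Series combination: Z_total = R + L = 1010 + j54.96 Ω = 1011∠3.1° Ω.
Step 4 — Power factor: PF = cos(φ) = Re(Z)/|Z| = 1010/1011.5 = 0.9985.
Step 5 — Type: Im(Z) = 54.96 ⇒ lagging (phase φ = 3.1°).

PF = 0.9985 (lagging, φ = 3.1°)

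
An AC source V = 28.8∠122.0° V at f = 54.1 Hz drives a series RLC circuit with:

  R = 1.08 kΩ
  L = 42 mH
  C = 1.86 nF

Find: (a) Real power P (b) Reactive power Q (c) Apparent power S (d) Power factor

Step 1 — Angular frequency: ω = 2π·f = 2π·54.1 = 339.9 rad/s.
Step 2 — Component impedances:
  R: Z = R = 1080 Ω
  L: Z = jωL = j·339.9·0.042 = 0 + j14.28 Ω
  C: Z = 1/(jωC) = -j/(ω·C) = 0 - j1.582e+06 Ω
Step 3 — Series combination: Z_total = R + L + C = 1080 - j1.582e+06 Ω = 1.582e+06∠-90.0° Ω.
Step 4 — Source phasor: V = 28.8∠122.0° V = -15.26 + j24.42 V.
Step 5 — Current: I = V / Z = -1.545e-05 - j9.639e-06 A = 1.821e-05∠-148.0° A.
Step 6 — Complex power: S = V·I* = 3.581e-07 - j0.0005244 VA.
Step 7 — Real power: P = Re(S) = 3.581e-07 W.
Step 8 — Reactive power: Q = Im(S) = -0.0005244 VAR.
Step 9 — Apparent power: |S| = 0.0005244 VA.
Step 10 — Power factor: PF = P/|S| = 0.0006828 (leading).

(a) P = 3.581e-07 W  (b) Q = -0.0005244 VAR  (c) S = 0.0005244 VA  (d) PF = 0.0006828 (leading)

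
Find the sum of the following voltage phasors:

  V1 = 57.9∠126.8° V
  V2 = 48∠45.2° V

Step 1 — Convert each phasor to rectangular form:
  V1 = 57.9·(cos(126.8°) + j·sin(126.8°)) = -34.68 + j46.36 V
  V2 = 48·(cos(45.2°) + j·sin(45.2°)) = 33.82 + j34.06 V
Step 2 — Sum components: V_total = -0.861 + j80.42 V.
Step 3 — Convert to polar: |V_total| = 80.43 V, ∠V_total = 90.6°.

V_total = 80.43∠90.6° V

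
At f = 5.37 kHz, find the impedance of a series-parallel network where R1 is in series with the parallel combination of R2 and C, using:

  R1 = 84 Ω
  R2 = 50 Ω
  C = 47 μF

Step 1 — Angular frequency: ω = 2π·f = 2π·5370 = 3.374e+04 rad/s.
Step 2 — Component impedances:
  R1: Z = R = 84 Ω
  R2: Z = R = 50 Ω
  C: Z = 1/(jωC) = -j/(ω·C) = 0 - j0.6306 Ω
Step 3 — Parallel branch: R2 || C = 1/(1/R2 + 1/C) = 0.007952 - j0.6305 Ω.
Step 4 — Series with R1: Z_total = R1 + (R2 || C) = 84.01 - j0.6305 Ω = 84.01∠-0.4° Ω.

Z = 84.01 - j0.6305 Ω = 84.01∠-0.4° Ω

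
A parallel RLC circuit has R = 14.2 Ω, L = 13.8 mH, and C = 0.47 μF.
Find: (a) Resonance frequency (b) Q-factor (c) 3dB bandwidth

Step 1 — Resonance: ω₀ = 1/√(LC) = 1/√(0.0138·4.7e-07) = 1.242e+04 rad/s.
Step 2 — f₀ = ω₀/(2π) = 1976 Hz.
Step 3 — Parallel Q: Q = R/(ω₀L) = 14.2/(1.242e+04·0.0138) = 0.08287.
Step 4 — Bandwidth: Δω = ω₀/Q = 1.498e+05 rad/s; BW = Δω/(2π) = 2.385e+04 Hz.

(a) f₀ = 1976 Hz  (b) Q = 0.08287  (c) BW = 2.385e+04 Hz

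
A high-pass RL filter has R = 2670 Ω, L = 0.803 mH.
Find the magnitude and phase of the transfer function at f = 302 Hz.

Step 1 — Angular frequency: ω = 2π·302 = 1898 rad/s.
Step 2 — Transfer function: H(jω) = jωL/(R + jωL).
Step 3 — Numerator jωL = j·1.524; denominator R + jωL = 2670 + j1.524.
Step 4 — H = 3.257e-07 + j0.0005707.
Step 5 — Magnitude: |H| = 0.0005707 (-64.9 dB); phase: φ = 90.0°.

|H| = 0.0005707 (-64.9 dB), φ = 90.0°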